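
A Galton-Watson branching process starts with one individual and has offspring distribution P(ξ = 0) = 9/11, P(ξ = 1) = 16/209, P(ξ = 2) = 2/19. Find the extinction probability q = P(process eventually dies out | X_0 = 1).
q = 1

Mean offspring μ = 0·9/11 + 1·16/209 + 2·2/19 = 60/209 ≤ 1. For μ ≤ 1 with offspring not concentrated at 1, the Galton-Watson process goes extinct almost surely, so q = 1.
(Algebraic check: The pgf is f(s) = 9/11 + 16/209·s + 2/19·s². The extinction probability q is the smallest fixed point of f in [0, 1]. Setting s = f(s):
  2/19·s² + (16/209 − 1)·s + 9/11 = 0
  2/19·s² − (9/11 + 2/19)·s + 9/11 = 0
which factors as (s − 1)·(2/19·s − 9/11) = 0, giving roots s = 1 and s = (9/11)/(2/19) = 171/22. Since 171/22 ≥ 1, the smallest root in [0, 1] is s = 1.)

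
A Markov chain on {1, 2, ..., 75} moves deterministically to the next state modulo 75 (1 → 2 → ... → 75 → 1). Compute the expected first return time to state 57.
E[T_57 | X_0 = 57] = 75

The chain cycles deterministically, so starting at state 57 it returns in exactly 75 steps. Equivalently, the stationary distribution is uniform π_j = 1/75 for every state j, so by Kac's formula E[T_57] = 1/π_57 = 75.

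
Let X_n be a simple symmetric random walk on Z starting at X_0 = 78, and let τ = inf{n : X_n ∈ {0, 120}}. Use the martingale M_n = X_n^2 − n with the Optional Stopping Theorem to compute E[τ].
E[τ] = 3276

M_n = X_n^2 − n is a martingale (since E[X_{n+1}^2 | F_n] = X_n^2 + 1). By OST (τ has finite mean in a bounded region), E[M_τ] = E[M_0] = X_0^2 − 0 = 78^2 = 6084. Also E[M_τ] = E[X_τ^2] − E[τ]. The walk exits at 0 or 120, with P(hit 120 first) = 78/120, so E[X_τ^2] = 120^2 · 78/120 + 0 = 9360. Thus E[τ] = E[X_τ^2] − E[M_τ] = 9360 − 6084 = 3276 = 78(120 − 78) = 3276.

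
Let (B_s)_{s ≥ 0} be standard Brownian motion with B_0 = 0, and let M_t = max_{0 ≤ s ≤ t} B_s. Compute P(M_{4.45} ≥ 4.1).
P(M_{4.45} ≥ 4.1) = 2·P(B_{4.45} ≥ 4.1) = 2(1 − Φ(4.1/√4.45)) ≈ 0.0519

By the reflection principle for Brownian motion, P(M_t ≥ a) = 2 · P(B_t ≥ a) for a ≥ 0. Since B_t ~ N(0, t), P(B_t ≥ 4.1) = 1 − Φ(4.1/√t) = 1 − Φ(4.1/√4.45) = 1 − Φ(1.9436). So
  P(M_{4.45} ≥ 4.1) = 2(1 − Φ(1.9436)) ≈ 0.0519.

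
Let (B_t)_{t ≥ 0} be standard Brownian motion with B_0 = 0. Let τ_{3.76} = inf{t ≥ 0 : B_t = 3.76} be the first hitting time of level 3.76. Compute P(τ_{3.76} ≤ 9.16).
P(τ_{3.76} ≤ 9.16) = 2(1 − Φ(3.76/√9.16)) = 2(1 − Φ(1.2423)) ≈ 0.2141

By the reflection principle for standard BM, P(τ_b ≤ t) = 2 · P(B_t ≥ b). Since B_t ~ N(0, t), P(B_t ≥ 3.76) = 1 − Φ(3.76/√t) = 1 − Φ(3.76/√9.16) = 1 − Φ(1.2423) ≈ 0.10706. Doubling: P(τ_{3.76} ≤ 9.16) ≈ 2 · 0.10706 = 0.21412 ≈ 0.2141.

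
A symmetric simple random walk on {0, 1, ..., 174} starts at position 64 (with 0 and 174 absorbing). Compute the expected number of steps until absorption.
E[τ | X_0 = 64] = 7040

Let v_k = E[τ | X_0 = k]. Boundary: v_0 = v_174 = 0. Recurrence: v_k = 1 + (v_{k-1} + v_{k+1})/2 for 1 ≤ k ≤ 173. The particular solution to v_k − (v_{k-1} + v_{k+1})/2 = 1 is v_k = −k^2. Adding homogeneous solution A + B k and matching boundaries gives v_k = k (174 − k). Substituting k = 64: v_64 = 64 · 110 = 7040.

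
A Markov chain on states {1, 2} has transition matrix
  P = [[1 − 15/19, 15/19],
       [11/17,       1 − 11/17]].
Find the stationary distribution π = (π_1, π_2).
π_1 = 209/464, π_2 = 255/464

Solve πP = π with π_1 + π_2 = 1. From πP = π: π_1 · (1 − 15/19) + π_2 · 11/17 = π_1 ⇒ π_2 · 11/17 = π_1 · 15/19 ⇒ π_2/π_1 = (15/19)/(11/17) = 255/209. Together with π_1 + π_2 = 1:
  π_1 = (11/17)/(15/19 + 11/17) = (11/17)/(464/323) = 209/464,
  π_2 = (15/19)/(15/19 + 11/17) = (15/19)/(464/323) = 255/464.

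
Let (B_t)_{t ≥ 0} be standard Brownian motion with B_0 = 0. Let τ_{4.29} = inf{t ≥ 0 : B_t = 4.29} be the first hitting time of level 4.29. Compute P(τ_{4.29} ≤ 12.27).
P(τ_{4.29} ≤ 12.27) = 2(1 − Φ(4.29/√12.27)) = 2(1 − Φ(1.2247)) ≈ 0.2207

By the reflection principle for standard BM, P(τ_b ≤ t) = 2 · P(B_t ≥ b). Since B_t ~ N(0, t), P(B_t ≥ 4.29) = 1 − Φ(4.29/√t) = 1 − Φ(4.29/√12.27) = 1 − Φ(1.2247) ≈ 0.11034. Doubling: P(τ_{4.29} ≤ 12.27) ≈ 2 · 0.11034 = 0.22068 ≈ 0.2207.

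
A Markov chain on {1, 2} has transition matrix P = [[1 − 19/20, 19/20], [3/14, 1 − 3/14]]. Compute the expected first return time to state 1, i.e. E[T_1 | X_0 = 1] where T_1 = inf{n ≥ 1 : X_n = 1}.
E[T_1 | X_0 = 1] = 1/π_1 = 163/30

For an irreducible recurrent Markov chain with stationary distribution π, E[T_i | X_0 = i] = 1/π_i (Kac's formula). Here π_1 = (3/14)/(19/20 + 3/14) = (3/14)/(163/140) = 30/163, so E[T_1 | X_0 = 1] = 1/π_1 = (19/20 + 3/14)/(3/14) = (163/140)/(3/14) = 163/30.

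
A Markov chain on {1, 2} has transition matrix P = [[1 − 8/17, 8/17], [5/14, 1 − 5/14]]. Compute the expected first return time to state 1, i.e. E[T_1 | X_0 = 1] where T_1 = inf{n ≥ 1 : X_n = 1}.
E[T_1 | X_0 = 1] = 1/π_1 = 197/85

For an irreducible recurrent Markov chain with stationary distribution π, E[T_i | X_0 = i] = 1/π_i (Kac's formula). Here π_1 = (5/14)/(8/17 + 5/14) = (5/14)/(197/238) = 85/197, so E[T_1 | X_0 = 1] = 1/π_1 = (8/17 + 5/14)/(5/14) = (197/238)/(5/14) = 197/85.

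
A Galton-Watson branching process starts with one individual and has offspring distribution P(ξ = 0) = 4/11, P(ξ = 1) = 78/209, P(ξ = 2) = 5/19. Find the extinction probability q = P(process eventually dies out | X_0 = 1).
q = 1

Mean offspring μ = 0·4/11 + 1·78/209 + 2·5/19 = 188/209 ≤ 1. For μ ≤ 1 with offspring not concentrated at 1, the Galton-Watson process goes extinct almost surely, so q = 1.
(Algebraic check: The pgf is f(s) = 4/11 + 78/209·s + 5/19·s². The extinction probability q is the smallest fixed point of f in [0, 1]. Setting s = f(s):
  5/19·s² + (78/209 − 1)·s + 4/11 = 0
  5/19·s² − (4/11 + 5/19)·s + 4/11 = 0
which factors as (s − 1)·(5/19·s − 4/11) = 0, giving roots s = 1 and s = (4/11)/(5/19) = 76/55. Since 76/55 ≥ 1, the smallest root in [0, 1] is s = 1.)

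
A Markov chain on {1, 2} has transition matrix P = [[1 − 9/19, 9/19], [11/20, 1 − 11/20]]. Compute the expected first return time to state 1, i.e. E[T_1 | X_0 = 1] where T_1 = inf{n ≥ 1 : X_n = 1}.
E[T_1 | X_0 = 1] = 1/π_1 = 389/209

For an irreducible recurrent Markov chain with stationary distribution π, E[T_i | X_0 = i] = 1/π_i (Kac's formula). Here π_1 = (11/20)/(9/19 + 11/20) = (11/20)/(389/380) = 209/389, so E[T_1 | X_0 = 1] = 1/π_1 = (9/19 + 11/20)/(11/20) = (389/380)/(11/20) = 389/209.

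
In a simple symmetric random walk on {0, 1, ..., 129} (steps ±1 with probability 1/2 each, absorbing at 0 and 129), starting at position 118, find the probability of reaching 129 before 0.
P(hit 129 before 0) = 118/129

Let u_k = P(hit 129 before 0 | start at k). Then u_0 = 0, u_129 = 1, and u_k = u_{k-1}/2 + u_{k+1}/2 for 1 ≤ k ≤ 128. This harmonic recurrence is solved by u_k = k/129, giving u_118 = 118/129.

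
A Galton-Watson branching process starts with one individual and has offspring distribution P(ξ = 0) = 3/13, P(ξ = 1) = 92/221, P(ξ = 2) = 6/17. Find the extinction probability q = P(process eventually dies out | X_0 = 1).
q = 17/26

The pgf is f(s) = 3/13 + 92/221·s + 6/17·s². The extinction probability q is the smallest fixed point of f in [0, 1]. Setting s = f(s):
  6/17·s² + (92/221 − 1)·s + 3/13 = 0
  6/17·s² − (3/13 + 6/17)·s + 3/13 = 0
which factors as (s − 1)·(6/17·s − 3/13) = 0, giving roots s = 1 and s = (3/13)/(6/17) = 17/26.
Mean offspring μ = 92/221 + 2·6/17 = 248/221 > 1 (supercritical), so q < 1. The extinction probability is the smaller root: q = (3/13)/(6/17) = 17/26.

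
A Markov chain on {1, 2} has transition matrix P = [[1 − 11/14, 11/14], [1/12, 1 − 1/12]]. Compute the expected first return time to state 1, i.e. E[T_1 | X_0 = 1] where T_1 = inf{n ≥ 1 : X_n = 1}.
E[T_1 | X_0 = 1] = 1/π_1 = 73/7

For an irreducible recurrent Markov chain with stationary distribution π, E[T_i | X_0 = i] = 1/π_i (Kac's formula). Here π_1 = (1/12)/(11/14 + 1/12) = (1/12)/(73/84) = 7/73, so E[T_1 | X_0 = 1] = 1/π_1 = (11/14 + 1/12)/(1/12) = (73/84)/(1/12) = 73/7.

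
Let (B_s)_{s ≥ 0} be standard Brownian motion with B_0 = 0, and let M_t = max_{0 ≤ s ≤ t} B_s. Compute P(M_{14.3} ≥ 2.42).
P(M_{14.3} ≥ 2.42) = 2·P(B_{14.3} ≥ 2.42) = 2(1 − Φ(2.42/√14.3)) ≈ 0.5222

By the reflection principle for Brownian motion, P(M_t ≥ a) = 2 · P(B_t ≥ a) for a ≥ 0. Since B_t ~ N(0, t), P(B_t ≥ 2.42) = 1 − Φ(2.42/√t) = 1 − Φ(2.42/√14.3) = 1 − Φ(0.6400). So
  P(M_{14.3} ≥ 2.42) = 2(1 − Φ(0.6400)) ≈ 0.5222.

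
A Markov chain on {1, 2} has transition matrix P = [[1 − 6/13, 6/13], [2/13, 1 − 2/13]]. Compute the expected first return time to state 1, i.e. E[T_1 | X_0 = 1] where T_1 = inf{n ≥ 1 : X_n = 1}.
E[T_1 | X_0 = 1] = 1/π_1 = 4

For an irreducible recurrent Markov chain with stationary distribution π, E[T_i | X_0 = i] = 1/π_i (Kac's formula). Here π_1 = (2/13)/(6/13 + 2/13) = (2/13)/(8/13) = 1/4, so E[T_1 | X_0 = 1] = 1/π_1 = (6/13 + 2/13)/(2/13) = (8/13)/(2/13) = 4.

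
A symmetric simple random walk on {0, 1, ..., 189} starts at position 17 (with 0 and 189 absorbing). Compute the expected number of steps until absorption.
E[τ | X_0 = 17] = 2924

Let v_k = E[τ | X_0 = k]. Boundary: v_0 = v_189 = 0. Recurrence: v_k = 1 + (v_{k-1} + v_{k+1})/2 for 1 ≤ k ≤ 188. The particular solution to v_k − (v_{k-1} + v_{k+1})/2 = 1 is v_k = −k^2. Adding homogeneous solution A + B k and matching boundaries gives v_k = k (189 − k). Substituting k = 17: v_17 = 17 · 172 = 2924.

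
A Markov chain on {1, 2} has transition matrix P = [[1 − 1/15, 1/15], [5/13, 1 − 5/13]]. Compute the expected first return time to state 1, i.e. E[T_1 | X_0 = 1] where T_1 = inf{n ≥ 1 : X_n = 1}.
E[T_1 | X_0 = 1] = 1/π_1 = 88/75

For an irreducible recurrent Markov chain with stationary distribution π, E[T_i | X_0 = i] = 1/π_i (Kac's formula). Here π_1 = (5/13)/(1/15 + 5/13) = (5/13)/(88/195) = 75/88, so E[T_1 | X_0 = 1] = 1/π_1 = (1/15 + 5/13)/(5/13) = (88/195)/(5/13) = 88/75.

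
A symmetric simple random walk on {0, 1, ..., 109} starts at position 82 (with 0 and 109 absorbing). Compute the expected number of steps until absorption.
E[τ | X_0 = 82] = 2214

Let v_k = E[τ | X_0 = k]. Boundary: v_0 = v_109 = 0. Recurrence: v_k = 1 + (v_{k-1} + v_{k+1})/2 for 1 ≤ k ≤ 108. The particular solution to v_k − (v_{k-1} + v_{k+1})/2 = 1 is v_k = −k^2. Adding homogeneous solution A + B k and matching boundaries gives v_k = k (109 − k). Substituting k = 82: v_82 = 82 · 27 = 2214.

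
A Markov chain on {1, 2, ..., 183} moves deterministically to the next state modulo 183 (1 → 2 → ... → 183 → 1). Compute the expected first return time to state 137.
E[T_137 | X_0 = 137] = 183

The chain cycles deterministically, so starting at state 137 it returns in exactly 183 steps. Equivalently, the stationary distribution is uniform π_j = 1/183 for every state j, so by Kac's formula E[T_137] = 1/π_137 = 183.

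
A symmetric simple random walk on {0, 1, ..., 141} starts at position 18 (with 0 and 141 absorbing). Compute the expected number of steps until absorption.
E[τ | X_0 = 18] = 2214

Let v_k = E[τ | X_0 = k]. Boundary: v_0 = v_141 = 0. Recurrence: v_k = 1 + (v_{k-1} + v_{k+1})/2 for 1 ≤ k ≤ 140. The particular solution to v_k − (v_{k-1} + v_{k+1})/2 = 1 is v_k = −k^2. Adding homogeneous solution A + B k and matching boundaries gives v_k = k (141 − k). Substituting k = 18: v_18 = 18 · 123 = 2214.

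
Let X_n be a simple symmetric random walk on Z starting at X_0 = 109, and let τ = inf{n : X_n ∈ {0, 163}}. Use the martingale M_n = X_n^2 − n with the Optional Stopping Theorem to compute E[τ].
E[τ] = 5886

M_n = X_n^2 − n is a martingale (since E[X_{n+1}^2 | F_n] = X_n^2 + 1). By OST (τ has finite mean in a bounded region), E[M_τ] = E[M_0] = X_0^2 − 0 = 109^2 = 11881. Also E[M_τ] = E[X_τ^2] − E[τ]. The walk exits at 0 or 163, with P(hit 163 first) = 109/163, so E[X_τ^2] = 163^2 · 109/163 + 0 = 17767. Thus E[τ] = E[X_τ^2] − E[M_τ] = 17767 − 11881 = 5886 = 109(163 − 109) = 5886.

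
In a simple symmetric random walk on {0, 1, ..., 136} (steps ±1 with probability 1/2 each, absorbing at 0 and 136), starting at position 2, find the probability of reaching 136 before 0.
P(hit 136 before 0) = 2/136 = 1/68

Let u_k = P(hit 136 before 0 | start at k). Then u_0 = 0, u_136 = 1, and u_k = u_{k-1}/2 + u_{k+1}/2 for 1 ≤ k ≤ 135. This harmonic recurrence is solved by u_k = k/136, giving u_2 = 2/136 = 1/68.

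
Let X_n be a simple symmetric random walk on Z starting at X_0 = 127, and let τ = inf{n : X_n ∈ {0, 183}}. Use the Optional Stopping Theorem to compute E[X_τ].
E[X_τ] = 127

X_n is a martingale and τ is a bounded-mean stopping time (indeed τ is finite a.s. with bounded expectation since the walk is in a bounded region). By the OST, E[X_τ] = E[X_0] = 127. Equivalently: E[X_τ] = 183 · P(hit 183 first) + 0 · P(hit 0 first) = 183 · (127/183) = 127.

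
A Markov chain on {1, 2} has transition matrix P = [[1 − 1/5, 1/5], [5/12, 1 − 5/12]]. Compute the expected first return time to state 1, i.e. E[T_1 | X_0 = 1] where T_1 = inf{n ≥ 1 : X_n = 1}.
E[T_1 | X_0 = 1] = 1/π_1 = 37/25

For an irreducible recurrent Markov chain with stationary distribution π, E[T_i | X_0 = i] = 1/π_i (Kac's formula). Here π_1 = (5/12)/(1/5 + 5/12) = (5/12)/(37/60) = 25/37, so E[T_1 | X_0 = 1] = 1/π_1 = (1/5 + 5/12)/(5/12) = (37/60)/(5/12) = 37/25.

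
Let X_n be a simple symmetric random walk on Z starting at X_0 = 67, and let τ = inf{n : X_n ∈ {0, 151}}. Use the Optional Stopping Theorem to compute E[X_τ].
E[X_τ] = 67

X_n is a martingale and τ is a bounded-mean stopping time (indeed τ is finite a.s. with bounded expectation since the walk is in a bounded region). By the OST, E[X_τ] = E[X_0] = 67. Equivalently: E[X_τ] = 151 · P(hit 151 first) + 0 · P(hit 0 first) = 151 · (67/151) = 67.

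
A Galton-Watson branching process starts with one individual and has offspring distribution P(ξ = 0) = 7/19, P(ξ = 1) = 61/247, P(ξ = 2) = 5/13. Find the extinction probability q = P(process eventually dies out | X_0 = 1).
q = 91/95

The pgf is f(s) = 7/19 + 61/247·s + 5/13·s². The extinction probability q is the smallest fixed point of f in [0, 1]. Setting s = f(s):
  5/13·s² + (61/247 − 1)·s + 7/19 = 0
  5/13·s² − (7/19 + 5/13)·s + 7/19 = 0
which factors as (s − 1)·(5/13·s − 7/19) = 0, giving roots s = 1 and s = (7/19)/(5/13) = 91/95.
Mean offspring μ = 61/247 + 2·5/13 = 251/247 > 1 (supercritical), so q < 1. The extinction probability is the smaller root: q = (7/19)/(5/13) = 91/95.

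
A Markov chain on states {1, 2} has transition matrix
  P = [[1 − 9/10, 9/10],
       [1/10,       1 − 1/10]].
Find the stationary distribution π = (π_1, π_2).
π_1 = 1/10, π_2 = 9/10

Solve πP = π with π_1 + π_2 = 1. From πP = π: π_1 · (1 − 9/10) + π_2 · 1/10 = π_1 ⇒ π_2 · 1/10 = π_1 · 9/10 ⇒ π_2/π_1 = (9/10)/(1/10) = 9. Together with π_1 + π_2 = 1:
  π_1 = (1/10)/(9/10 + 1/10) = (1/10)/(1) = 1/10,
  π_2 = (9/10)/(9/10 + 1/10) = (9/10)/(1) = 9/10.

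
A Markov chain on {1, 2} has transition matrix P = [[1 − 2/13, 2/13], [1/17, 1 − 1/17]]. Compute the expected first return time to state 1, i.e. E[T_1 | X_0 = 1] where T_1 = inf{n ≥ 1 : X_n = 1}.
E[T_1 | X_0 = 1] = 1/π_1 = 47/13

For an irreducible recurrent Markov chain with stationary distribution π, E[T_i | X_0 = i] = 1/π_i (Kac's formula). Here π_1 = (1/17)/(2/13 + 1/17) = (1/17)/(47/221) = 13/47, so E[T_1 | X_0 = 1] = 1/π_1 = (2/13 + 1/17)/(1/17) = (47/221)/(1/17) = 47/13.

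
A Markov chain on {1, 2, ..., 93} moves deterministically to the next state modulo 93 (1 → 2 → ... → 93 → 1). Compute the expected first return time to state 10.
E[T_10 | X_0 = 10] = 93

The chain cycles deterministically, so starting at state 10 it returns in exactly 93 steps. Equivalently, the stationary distribution is uniform π_j = 1/93 for every state j, so by Kac's formula E[T_10] = 1/π_10 = 93.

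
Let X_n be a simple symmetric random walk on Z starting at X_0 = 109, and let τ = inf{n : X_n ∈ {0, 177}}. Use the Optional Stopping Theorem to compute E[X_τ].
E[X_τ] = 109

X_n is a martingale and τ is a bounded-mean stopping time (indeed τ is finite a.s. with bounded expectation since the walk is in a bounded region). By the OST, E[X_τ] = E[X_0] = 109. Equivalently: E[X_τ] = 177 · P(hit 177 first) + 0 · P(hit 0 first) = 177 · (109/177) = 109.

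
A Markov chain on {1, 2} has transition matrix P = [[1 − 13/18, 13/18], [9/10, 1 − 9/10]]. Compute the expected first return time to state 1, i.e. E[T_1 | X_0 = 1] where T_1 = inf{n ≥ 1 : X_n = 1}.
E[T_1 | X_0 = 1] = 1/π_1 = 146/81

For an irreducible recurrent Markov chain with stationary distribution π, E[T_i | X_0 = i] = 1/π_i (Kac's formula). Here π_1 = (9/10)/(13/18 + 9/10) = (9/10)/(73/45) = 81/146, so E[T_1 | X_0 = 1] = 1/π_1 = (13/18 + 9/10)/(9/10) = (73/45)/(9/10) = 146/81.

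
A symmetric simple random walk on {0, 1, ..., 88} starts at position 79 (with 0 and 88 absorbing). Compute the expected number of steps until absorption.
E[τ | X_0 = 79] = 711

Let v_k = E[τ | X_0 = k]. Boundary: v_0 = v_88 = 0. Recurrence: v_k = 1 + (v_{k-1} + v_{k+1})/2 for 1 ≤ k ≤ 87. The particular solution to v_k − (v_{k-1} + v_{k+1})/2 = 1 is v_k = −k^2. Adding homogeneous solution A + B k and matching boundaries gives v_k = k (88 − k). Substituting k = 79: v_79 = 79 · 9 = 711.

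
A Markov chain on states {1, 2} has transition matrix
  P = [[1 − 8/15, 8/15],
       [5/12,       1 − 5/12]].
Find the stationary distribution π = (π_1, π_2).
π_1 = 25/57, π_2 = 32/57

Solve πP = π with π_1 + π_2 = 1. From πP = π: π_1 · (1 − 8/15) + π_2 · 5/12 = π_1 ⇒ π_2 · 5/12 = π_1 · 8/15 ⇒ π_2/π_1 = (8/15)/(5/12) = 32/25. Together with π_1 + π_2 = 1:
  π_1 = (5/12)/(8/15 + 5/12) = (5/12)/(19/20) = 25/57,
  π_2 = (8/15)/(8/15 + 5/12) = (8/15)/(19/20) = 32/57.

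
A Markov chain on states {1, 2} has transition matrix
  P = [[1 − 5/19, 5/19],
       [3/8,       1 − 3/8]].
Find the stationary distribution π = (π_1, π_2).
π_1 = 57/97, π_2 = 40/97

Solve πP = π with π_1 + π_2 = 1. From πP = π: π_1 · (1 − 5/19) + π_2 · 3/8 = π_1 ⇒ π_2 · 3/8 = π_1 · 5/19 ⇒ π_2/π_1 = (5/19)/(3/8) = 40/57. Together with π_1 + π_2 = 1:
  π_1 = (3/8)/(5/19 + 3/8) = (3/8)/(97/152) = 57/97,
  π_2 = (5/19)/(5/19 + 3/8) = (5/19)/(97/152) = 40/97.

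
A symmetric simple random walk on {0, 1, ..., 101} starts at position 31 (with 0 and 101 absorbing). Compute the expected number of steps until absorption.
E[τ | X_0 = 31] = 2170

Let v_k = E[τ | X_0 = k]. Boundary: v_0 = v_101 = 0. Recurrence: v_k = 1 + (v_{k-1} + v_{k+1})/2 for 1 ≤ k ≤ 100. The particular solution to v_k − (v_{k-1} + v_{k+1})/2 = 1 is v_k = −k^2. Adding homogeneous solution A + B k and matching boundaries gives v_k = k (101 − k). Substituting k = 31: v_31 = 31 · 70 = 2170.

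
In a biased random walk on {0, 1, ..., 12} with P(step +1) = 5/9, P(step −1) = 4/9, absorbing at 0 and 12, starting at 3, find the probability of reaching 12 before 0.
P(hit 12 before 0) = (1 − (4/5)^3) / (1 − (4/5)^12) = 1953125/3727269

Let u_k denote P(reach 12 before 0 | start at k). Boundary: u_0 = 0, u_12 = 1. Recurrence: u_k = 5/9·u_{k+1} + 4/9·u_{k-1} for 1 ≤ k ≤ 11. Try u_k = A + B·r^k with r = q/p = (4/9)/(5/9) = 4/5. Substitution satisfies the recurrence; boundary conditions give:
  u_k = (1 − r^k) / (1 − r^N) = (1 − (4/5)^3) / (1 − (4/5)^12) = 1953125/3727269.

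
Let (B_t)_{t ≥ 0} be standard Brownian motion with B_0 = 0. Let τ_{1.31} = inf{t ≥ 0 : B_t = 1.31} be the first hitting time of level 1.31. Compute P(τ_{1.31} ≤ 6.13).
P(τ_{1.31} ≤ 6.13) = 2(1 − Φ(1.31/√6.13)) = 2(1 − Φ(0.5291)) ≈ 0.5967

By the reflection principle for standard BM, P(τ_b ≤ t) = 2 · P(B_t ≥ b). Since B_t ~ N(0, t), P(B_t ≥ 1.31) = 1 − Φ(1.31/√t) = 1 − Φ(1.31/√6.13) = 1 − Φ(0.5291) ≈ 0.29837. Doubling: P(τ_{1.31} ≤ 6.13) ≈ 2 · 0.29837 = 0.59674 ≈ 0.5967.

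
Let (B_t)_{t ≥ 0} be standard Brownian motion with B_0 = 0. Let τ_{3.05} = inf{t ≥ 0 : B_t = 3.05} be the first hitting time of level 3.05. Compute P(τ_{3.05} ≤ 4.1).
P(τ_{3.05} ≤ 4.1) = 2(1 − Φ(3.05/√4.1)) = 2(1 − Φ(1.5063)) ≈ 0.1320

By the reflection principle for standard BM, P(τ_b ≤ t) = 2 · P(B_t ≥ b). Since B_t ~ N(0, t), P(B_t ≥ 3.05) = 1 − Φ(3.05/√t) = 1 − Φ(3.05/√4.1) = 1 − Φ(1.5063) ≈ 0.06600. Doubling: P(τ_{3.05} ≤ 4.1) ≈ 2 · 0.06600 = 0.13200 ≈ 0.1320.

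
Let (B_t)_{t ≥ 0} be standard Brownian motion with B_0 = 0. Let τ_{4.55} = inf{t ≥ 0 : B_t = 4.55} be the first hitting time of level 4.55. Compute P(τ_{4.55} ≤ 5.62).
P(τ_{4.55} ≤ 5.62) = 2(1 − Φ(4.55/√5.62)) = 2(1 − Φ(1.9193)) ≈ 0.0549

By the reflection principle for standard BM, P(τ_b ≤ t) = 2 · P(B_t ≥ b). Since B_t ~ N(0, t), P(B_t ≥ 4.55) = 1 − Φ(4.55/√t) = 1 − Φ(4.55/√5.62) = 1 − Φ(1.9193) ≈ 0.02747. Doubling: P(τ_{4.55} ≤ 5.62) ≈ 2 · 0.02747 = 0.05494 ≈ 0.0549.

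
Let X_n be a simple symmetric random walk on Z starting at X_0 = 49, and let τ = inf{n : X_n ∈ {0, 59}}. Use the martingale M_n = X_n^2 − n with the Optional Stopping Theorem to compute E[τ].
E[τ] = 490

M_n = X_n^2 − n is a martingale (since E[X_{n+1}^2 | F_n] = X_n^2 + 1). By OST (τ has finite mean in a bounded region), E[M_τ] = E[M_0] = X_0^2 − 0 = 49^2 = 2401. Also E[M_τ] = E[X_τ^2] − E[τ]. The walk exits at 0 or 59, with P(hit 59 first) = 49/59, so E[X_τ^2] = 59^2 · 49/59 + 0 = 2891. Thus E[τ] = E[X_τ^2] − E[M_τ] = 2891 − 2401 = 490 = 49(59 − 49) = 490.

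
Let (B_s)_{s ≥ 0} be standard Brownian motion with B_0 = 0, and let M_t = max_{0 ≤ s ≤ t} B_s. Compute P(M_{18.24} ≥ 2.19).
P(M_{18.24} ≥ 2.19) = 2·P(B_{18.24} ≥ 2.19) = 2(1 − Φ(2.19/√18.24)) ≈ 0.6081

By the reflection principle for Brownian motion, P(M_t ≥ a) = 2 · P(B_t ≥ a) for a ≥ 0. Since B_t ~ N(0, t), P(B_t ≥ 2.19) = 1 − Φ(2.19/√t) = 1 − Φ(2.19/√18.24) = 1 − Φ(0.5128). So
  P(M_{18.24} ≥ 2.19) = 2(1 − Φ(0.5128)) ≈ 0.6081.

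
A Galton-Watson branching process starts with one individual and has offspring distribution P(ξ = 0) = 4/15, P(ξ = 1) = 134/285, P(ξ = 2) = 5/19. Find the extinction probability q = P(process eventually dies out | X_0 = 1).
q = 1

Mean offspring μ = 0·4/15 + 1·134/285 + 2·5/19 = 284/285 ≤ 1. For μ ≤ 1 with offspring not concentrated at 1, the Galton-Watson process goes extinct almost surely, so q = 1.
(Algebraic check: The pgf is f(s) = 4/15 + 134/285·s + 5/19·s². The extinction probability q is the smallest fixed point of f in [0, 1]. Setting s = f(s):
  5/19·s² + (134/285 − 1)·s + 4/15 = 0
  5/19·s² − (4/15 + 5/19)·s + 4/15 = 0
which factors as (s − 1)·(5/19·s − 4/15) = 0, giving roots s = 1 and s = (4/15)/(5/19) = 76/75. Since 76/75 ≥ 1, the smallest root in [0, 1] is s = 1.)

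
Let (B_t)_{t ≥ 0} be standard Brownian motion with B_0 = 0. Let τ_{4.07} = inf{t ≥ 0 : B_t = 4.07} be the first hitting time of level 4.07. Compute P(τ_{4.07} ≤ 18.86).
P(τ_{4.07} ≤ 18.86) = 2(1 − Φ(4.07/√18.86)) = 2(1 − Φ(0.9372)) ≈ 0.3487

By the reflection principle for standard BM, P(τ_b ≤ t) = 2 · P(B_t ≥ b). Since B_t ~ N(0, t), P(B_t ≥ 4.07) = 1 − Φ(4.07/√t) = 1 − Φ(4.07/√18.86) = 1 − Φ(0.9372) ≈ 0.17433. Doubling: P(τ_{4.07} ≤ 18.86) ≈ 2 · 0.17433 = 0.34866 ≈ 0.3487.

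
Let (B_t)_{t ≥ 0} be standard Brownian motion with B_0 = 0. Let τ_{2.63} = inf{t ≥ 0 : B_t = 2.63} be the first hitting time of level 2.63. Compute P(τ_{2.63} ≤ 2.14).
P(τ_{2.63} ≤ 2.14) = 2(1 − Φ(2.63/√2.14)) = 2(1 − Φ(1.7978)) ≈ 0.0722

By the reflection principle for standard BM, P(τ_b ≤ t) = 2 · P(B_t ≥ b). Since B_t ~ N(0, t), P(B_t ≥ 2.63) = 1 − Φ(2.63/√t) = 1 − Φ(2.63/√2.14) = 1 − Φ(1.7978) ≈ 0.03610. Doubling: P(τ_{2.63} ≤ 2.14) ≈ 2 · 0.03610 = 0.07220 ≈ 0.0722.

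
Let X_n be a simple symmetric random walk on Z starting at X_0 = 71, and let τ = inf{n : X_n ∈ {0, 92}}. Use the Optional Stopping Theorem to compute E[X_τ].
E[X_τ] = 71

X_n is a martingale and τ is a bounded-mean stopping time (indeed τ is finite a.s. with bounded expectation since the walk is in a bounded region). By the OST, E[X_τ] = E[X_0] = 71. Equivalently: E[X_τ] = 92 · P(hit 92 first) + 0 · P(hit 0 first) = 92 · (71/92) = 71.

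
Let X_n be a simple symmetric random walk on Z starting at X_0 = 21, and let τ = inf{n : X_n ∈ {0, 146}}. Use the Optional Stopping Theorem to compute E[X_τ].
E[X_τ] = 21

X_n is a martingale and τ is a bounded-mean stopping time (indeed τ is finite a.s. with bounded expectation since the walk is in a bounded region). By the OST, E[X_τ] = E[X_0] = 21. Equivalently: E[X_τ] = 146 · P(hit 146 first) + 0 · P(hit 0 first) = 146 · (21/146) = 21.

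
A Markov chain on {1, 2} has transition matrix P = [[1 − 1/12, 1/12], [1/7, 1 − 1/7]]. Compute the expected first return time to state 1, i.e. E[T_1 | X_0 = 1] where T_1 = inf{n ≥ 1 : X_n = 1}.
E[T_1 | X_0 = 1] = 1/π_1 = 19/12

For an irreducible recurrent Markov chain with stationary distribution π, E[T_i | X_0 = i] = 1/π_i (Kac's formula). Here π_1 = (1/7)/(1/12 + 1/7) = (1/7)/(19/84) = 12/19, so E[T_1 | X_0 = 1] = 1/π_1 = (1/12 + 1/7)/(1/7) = (19/84)/(1/7) = 19/12.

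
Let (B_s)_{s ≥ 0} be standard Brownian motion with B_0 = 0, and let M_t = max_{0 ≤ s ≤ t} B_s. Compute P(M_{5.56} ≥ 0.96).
P(M_{5.56} ≥ 0.96) = 2·P(B_{5.56} ≥ 0.96) = 2(1 − Φ(0.96/√5.56)) ≈ 0.6839

By the reflection principle for Brownian motion, P(M_t ≥ a) = 2 · P(B_t ≥ a) for a ≥ 0. Since B_t ~ N(0, t), P(B_t ≥ 0.96) = 1 − Φ(0.96/√t) = 1 − Φ(0.96/√5.56) = 1 − Φ(0.4071). So
  P(M_{5.56} ≥ 0.96) = 2(1 − Φ(0.4071)) ≈ 0.6839.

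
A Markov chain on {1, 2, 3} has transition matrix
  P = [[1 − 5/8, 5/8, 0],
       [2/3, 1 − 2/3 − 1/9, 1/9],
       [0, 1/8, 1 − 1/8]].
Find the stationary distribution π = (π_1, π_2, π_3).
π = (48/133, 45/133, 40/133)

This is a birth-death chain on three states, which satisfies detailed balance: π_1 · P_{12} = π_2 · P_{21} and π_2 · P_{23} = π_3 · P_{32}.
From π_1 · 5/8 = π_2 · 2/3: π_2/π_1 = (5/8)/(2/3) = 15/16.
From π_2 · 1/9 = π_3 · 1/8: π_3/π_2 = (1/9)/(1/8) = 8/9.
Take π_1 proportional to 1; then unnormalized π = (1, 15/16, 5/6). Normalize by dividing by the sum 133/48:
  π = (48/133, 45/133, 40/133).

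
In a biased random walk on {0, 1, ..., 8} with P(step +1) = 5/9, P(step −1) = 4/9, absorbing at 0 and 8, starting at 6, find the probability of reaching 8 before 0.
P(hit 8 before 0) = (1 − (4/5)^6) / (1 − (4/5)^8) = 32025/36121

Let u_k denote P(reach 8 before 0 | start at k). Boundary: u_0 = 0, u_8 = 1. Recurrence: u_k = 5/9·u_{k+1} + 4/9·u_{k-1} for 1 ≤ k ≤ 7. Try u_k = A + B·r^k with r = q/p = (4/9)/(5/9) = 4/5. Substitution satisfies the recurrence; boundary conditions give:
  u_k = (1 − r^k) / (1 − r^N) = (1 − (4/5)^6) / (1 − (4/5)^8) = 32025/36121.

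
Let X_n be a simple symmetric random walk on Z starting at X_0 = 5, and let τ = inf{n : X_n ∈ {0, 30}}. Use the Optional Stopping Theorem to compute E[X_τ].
E[X_τ] = 5

X_n is a martingale and τ is a bounded-mean stopping time (indeed τ is finite a.s. with bounded expectation since the walk is in a bounded region). By the OST, E[X_τ] = E[X_0] = 5. Equivalently: E[X_τ] = 30 · P(hit 30 first) + 0 · P(hit 0 first) = 30 · (5/30) = 5.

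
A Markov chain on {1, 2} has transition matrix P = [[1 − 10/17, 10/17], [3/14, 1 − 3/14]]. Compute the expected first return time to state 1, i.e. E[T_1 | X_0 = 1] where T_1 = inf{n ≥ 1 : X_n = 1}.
E[T_1 | X_0 = 1] = 1/π_1 = 191/51

For an irreducible recurrent Markov chain with stationary distribution π, E[T_i | X_0 = i] = 1/π_i (Kac's formula). Here π_1 = (3/14)/(10/17 + 3/14) = (3/14)/(191/238) = 51/191, so E[T_1 | X_0 = 1] = 1/π_1 = (10/17 + 3/14)/(3/14) = (191/238)/(3/14) = 191/51.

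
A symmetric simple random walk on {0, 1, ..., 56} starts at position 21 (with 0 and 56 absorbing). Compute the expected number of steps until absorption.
E[τ | X_0 = 21] = 735

Let v_k = E[τ | X_0 = k]. Boundary: v_0 = v_56 = 0. Recurrence: v_k = 1 + (v_{k-1} + v_{k+1})/2 for 1 ≤ k ≤ 55. The particular solution to v_k − (v_{k-1} + v_{k+1})/2 = 1 is v_k = −k^2. Adding homogeneous solution A + B k and matching boundaries gives v_k = k (56 − k). Substituting k = 21: v_21 = 21 · 35 = 735.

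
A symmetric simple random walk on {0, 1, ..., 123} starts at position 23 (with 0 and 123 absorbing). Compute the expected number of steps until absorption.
E[τ | X_0 = 23] = 2300

Let v_k = E[τ | X_0 = k]. Boundary: v_0 = v_123 = 0. Recurrence: v_k = 1 + (v_{k-1} + v_{k+1})/2 for 1 ≤ k ≤ 122. The particular solution to v_k − (v_{k-1} + v_{k+1})/2 = 1 is v_k = −k^2. Adding homogeneous solution A + B k and matching boundaries gives v_k = k (123 − k). Substituting k = 23: v_23 = 23 · 100 = 2300.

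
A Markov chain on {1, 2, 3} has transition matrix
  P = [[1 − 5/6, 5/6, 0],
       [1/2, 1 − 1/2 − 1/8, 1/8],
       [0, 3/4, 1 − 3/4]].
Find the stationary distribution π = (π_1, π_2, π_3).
π = (18/53, 30/53, 5/53)

This is a birth-death chain on three states, which satisfies detailed balance: π_1 · P_{12} = π_2 · P_{21} and π_2 · P_{23} = π_3 · P_{32}.
From π_1 · 5/6 = π_2 · 1/2: π_2/π_1 = (5/6)/(1/2) = 5/3.
From π_2 · 1/8 = π_3 · 3/4: π_3/π_2 = (1/8)/(3/4) = 1/6.
Take π_1 proportional to 1; then unnormalized π = (1, 5/3, 5/18). Normalize by dividing by the sum 53/18:
  π = (18/53, 30/53, 5/53).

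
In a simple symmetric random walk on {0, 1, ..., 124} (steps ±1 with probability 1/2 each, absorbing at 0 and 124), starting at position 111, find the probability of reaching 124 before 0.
P(hit 124 before 0) = 111/124

Let u_k = P(hit 124 before 0 | start at k). Then u_0 = 0, u_124 = 1, and u_k = u_{k-1}/2 + u_{k+1}/2 for 1 ≤ k ≤ 123. This harmonic recurrence is solved by u_k = k/124, giving u_111 = 111/124.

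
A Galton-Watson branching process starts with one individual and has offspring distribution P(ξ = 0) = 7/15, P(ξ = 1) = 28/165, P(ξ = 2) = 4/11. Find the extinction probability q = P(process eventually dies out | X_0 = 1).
q = 1

Mean offspring μ = 0·7/15 + 1·28/165 + 2·4/11 = 148/165 ≤ 1. For μ ≤ 1 with offspring not concentrated at 1, the Galton-Watson process goes extinct almost surely, so q = 1.
(Algebraic check: The pgf is f(s) = 7/15 + 28/165·s + 4/11·s². The extinction probability q is the smallest fixed point of f in [0, 1]. Setting s = f(s):
  4/11·s² + (28/165 − 1)·s + 7/15 = 0
  4/11·s² − (7/15 + 4/11)·s + 7/15 = 0
which factors as (s − 1)·(4/11·s − 7/15) = 0, giving roots s = 1 and s = (7/15)/(4/11) = 77/60. Since 77/60 ≥ 1, the smallest root in [0, 1] is s = 1.)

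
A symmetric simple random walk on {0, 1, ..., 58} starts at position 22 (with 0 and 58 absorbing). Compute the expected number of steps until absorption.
E[τ | X_0 = 22] = 792

Let v_k = E[τ | X_0 = k]. Boundary: v_0 = v_58 = 0. Recurrence: v_k = 1 + (v_{k-1} + v_{k+1})/2 for 1 ≤ k ≤ 57. The particular solution to v_k − (v_{k-1} + v_{k+1})/2 = 1 is v_k = −k^2. Adding homogeneous solution A + B k and matching boundaries gives v_k = k (58 − k). Substituting k = 22: v_22 = 22 · 36 = 792.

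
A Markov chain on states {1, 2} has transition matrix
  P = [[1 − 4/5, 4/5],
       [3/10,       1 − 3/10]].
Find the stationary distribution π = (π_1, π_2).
π_1 = 3/11, π_2 = 8/11

Solve πP = π with π_1 + π_2 = 1. From πP = π: π_1 · (1 − 4/5) + π_2 · 3/10 = π_1 ⇒ π_2 · 3/10 = π_1 · 4/5 ⇒ π_2/π_1 = (4/5)/(3/10) = 8/3. Together with π_1 + π_2 = 1:
  π_1 = (3/10)/(4/5 + 3/10) = (3/10)/(11/10) = 3/11,
  π_2 = (4/5)/(4/5 + 3/10) = (4/5)/(11/10) = 8/11.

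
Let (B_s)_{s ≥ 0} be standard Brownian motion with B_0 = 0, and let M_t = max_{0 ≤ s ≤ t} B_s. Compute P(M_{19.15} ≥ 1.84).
P(M_{19.15} ≥ 1.84) = 2·P(B_{19.15} ≥ 1.84) = 2(1 − Φ(1.84/√19.15)) ≈ 0.6741

By the reflection principle for Brownian motion, P(M_t ≥ a) = 2 · P(B_t ≥ a) for a ≥ 0. Since B_t ~ N(0, t), P(B_t ≥ 1.84) = 1 − Φ(1.84/√t) = 1 − Φ(1.84/√19.15) = 1 − Φ(0.4205). So
  P(M_{19.15} ≥ 1.84) = 2(1 − Φ(0.4205)) ≈ 0.6741.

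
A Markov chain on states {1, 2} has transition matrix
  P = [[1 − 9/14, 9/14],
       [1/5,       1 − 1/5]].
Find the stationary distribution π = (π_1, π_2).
π_1 = 14/59, π_2 = 45/59

Solve πP = π with π_1 + π_2 = 1. From πP = π: π_1 · (1 − 9/14) + π_2 · 1/5 = π_1 ⇒ π_2 · 1/5 = π_1 · 9/14 ⇒ π_2/π_1 = (9/14)/(1/5) = 45/14. Together with π_1 + π_2 = 1:
  π_1 = (1/5)/(9/14 + 1/5) = (1/5)/(59/70) = 14/59,
  π_2 = (9/14)/(9/14 + 1/5) = (9/14)/(59/70) = 45/59.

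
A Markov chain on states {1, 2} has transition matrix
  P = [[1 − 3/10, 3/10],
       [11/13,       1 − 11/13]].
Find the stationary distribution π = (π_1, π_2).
π_1 = 110/149, π_2 = 39/149

Solve πP = π with π_1 + π_2 = 1. From πP = π: π_1 · (1 − 3/10) + π_2 · 11/13 = π_1 ⇒ π_2 · 11/13 = π_1 · 3/10 ⇒ π_2/π_1 = (3/10)/(11/13) = 39/110. Together with π_1 + π_2 = 1:
  π_1 = (11/13)/(3/10 + 11/13) = (11/13)/(149/130) = 110/149,
  π_2 = (3/10)/(3/10 + 11/13) = (3/10)/(149/130) = 39/149.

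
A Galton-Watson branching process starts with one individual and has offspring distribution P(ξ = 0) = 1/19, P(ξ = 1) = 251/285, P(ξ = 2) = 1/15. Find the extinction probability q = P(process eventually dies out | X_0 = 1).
q = 15/19

The pgf is f(s) = 1/19 + 251/285·s + 1/15·s². The extinction probability q is the smallest fixed point of f in [0, 1]. Setting s = f(s):
  1/15·s² + (251/285 − 1)·s + 1/19 = 0
  1/15·s² − (1/19 + 1/15)·s + 1/19 = 0
which factors as (s − 1)·(1/15·s − 1/19) = 0, giving roots s = 1 and s = (1/19)/(1/15) = 15/19.
Mean offspring μ = 251/285 + 2·1/15 = 289/285 > 1 (supercritical), so q < 1. The extinction probability is the smaller root: q = (1/19)/(1/15) = 15/19.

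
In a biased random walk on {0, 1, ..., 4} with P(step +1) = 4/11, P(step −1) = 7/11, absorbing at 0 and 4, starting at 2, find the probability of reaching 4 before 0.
P(hit 4 before 0) = (1 − (7/4)^2) / (1 − (7/4)^4) = 16/65

Let u_k denote P(reach 4 before 0 | start at k). Boundary: u_0 = 0, u_4 = 1. Recurrence: u_k = 4/11·u_{k+1} + 7/11·u_{k-1} for 1 ≤ k ≤ 3. Try u_k = A + B·r^k with r = q/p = (7/11)/(4/11) = 7/4. Substitution satisfies the recurrence; boundary conditions give:
  u_k = (1 − r^k) / (1 − r^N) = (1 − (7/4)^2) / (1 − (7/4)^4) = 16/65.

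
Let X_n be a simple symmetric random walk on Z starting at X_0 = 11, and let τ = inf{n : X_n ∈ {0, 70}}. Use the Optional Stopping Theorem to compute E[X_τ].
E[X_τ] = 11

X_n is a martingale and τ is a bounded-mean stopping time (indeed τ is finite a.s. with bounded expectation since the walk is in a bounded region). By the OST, E[X_τ] = E[X_0] = 11. Equivalently: E[X_τ] = 70 · P(hit 70 first) + 0 · P(hit 0 first) = 70 · (11/70) = 11.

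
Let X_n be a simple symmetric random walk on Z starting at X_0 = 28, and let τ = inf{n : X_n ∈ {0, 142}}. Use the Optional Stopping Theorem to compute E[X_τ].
E[X_τ] = 28

X_n is a martingale and τ is a bounded-mean stopping time (indeed τ is finite a.s. with bounded expectation since the walk is in a bounded region). By the OST, E[X_τ] = E[X_0] = 28. Equivalently: E[X_τ] = 142 · P(hit 142 first) + 0 · P(hit 0 first) = 142 · (28/142) = 28.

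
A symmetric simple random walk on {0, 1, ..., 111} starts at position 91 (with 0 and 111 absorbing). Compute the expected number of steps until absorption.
E[τ | X_0 = 91] = 1820

Let v_k = E[τ | X_0 = k]. Boundary: v_0 = v_111 = 0. Recurrence: v_k = 1 + (v_{k-1} + v_{k+1})/2 for 1 ≤ k ≤ 110. The particular solution to v_k − (v_{k-1} + v_{k+1})/2 = 1 is v_k = −k^2. Adding homogeneous solution A + B k and matching boundaries gives v_k = k (111 − k). Substituting k = 91: v_91 = 91 · 20 = 1820.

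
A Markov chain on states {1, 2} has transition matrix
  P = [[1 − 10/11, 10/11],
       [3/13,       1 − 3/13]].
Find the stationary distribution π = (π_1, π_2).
π_1 = 33/163, π_2 = 130/163

Solve πP = π with π_1 + π_2 = 1. From πP = π: π_1 · (1 − 10/11) + π_2 · 3/13 = π_1 ⇒ π_2 · 3/13 = π_1 · 10/11 ⇒ π_2/π_1 = (10/11)/(3/13) = 130/33. Together with π_1 + π_2 = 1:
  π_1 = (3/13)/(10/11 + 3/13) = (3/13)/(163/143) = 33/163,
  π_2 = (10/11)/(10/11 + 3/13) = (10/11)/(163/143) = 130/163.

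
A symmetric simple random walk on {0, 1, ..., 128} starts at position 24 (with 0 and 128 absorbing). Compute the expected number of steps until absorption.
E[τ | X_0 = 24] = 2496

Let v_k = E[τ | X_0 = k]. Boundary: v_0 = v_128 = 0. Recurrence: v_k = 1 + (v_{k-1} + v_{k+1})/2 for 1 ≤ k ≤ 127. The particular solution to v_k − (v_{k-1} + v_{k+1})/2 = 1 is v_k = −k^2. Adding homogeneous solution A + B k and matching boundaries gives v_k = k (128 − k). Substituting k = 24: v_24 = 24 · 104 = 2496.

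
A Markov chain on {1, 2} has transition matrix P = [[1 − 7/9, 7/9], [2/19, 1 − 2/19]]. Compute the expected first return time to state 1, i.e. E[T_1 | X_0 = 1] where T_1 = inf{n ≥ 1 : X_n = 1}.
E[T_1 | X_0 = 1] = 1/π_1 = 151/18

For an irreducible recurrent Markov chain with stationary distribution π, E[T_i | X_0 = i] = 1/π_i (Kac's formula). Here π_1 = (2/19)/(7/9 + 2/19) = (2/19)/(151/171) = 18/151, so E[T_1 | X_0 = 1] = 1/π_1 = (7/9 + 2/19)/(2/19) = (151/171)/(2/19) = 151/18.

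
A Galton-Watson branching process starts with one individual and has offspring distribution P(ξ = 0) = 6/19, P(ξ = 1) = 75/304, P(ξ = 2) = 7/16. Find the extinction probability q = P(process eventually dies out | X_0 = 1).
q = 96/133

The pgf is f(s) = 6/19 + 75/304·s + 7/16·s². The extinction probability q is the smallest fixed point of f in [0, 1]. Setting s = f(s):
  7/16·s² + (75/304 − 1)·s + 6/19 = 0
  7/16·s² − (6/19 + 7/16)·s + 6/19 = 0
which factors as (s − 1)·(7/16·s − 6/19) = 0, giving roots s = 1 and s = (6/19)/(7/16) = 96/133.
Mean offspring μ = 75/304 + 2·7/16 = 341/304 > 1 (supercritical), so q < 1. The extinction probability is the smaller root: q = (6/19)/(7/16) = 96/133.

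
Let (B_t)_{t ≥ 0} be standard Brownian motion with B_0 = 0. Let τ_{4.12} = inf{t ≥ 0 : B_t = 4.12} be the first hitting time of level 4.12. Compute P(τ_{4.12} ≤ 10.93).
P(τ_{4.12} ≤ 10.93) = 2(1 − Φ(4.12/√10.93)) = 2(1 − Φ(1.2462)) ≈ 0.2127

By the reflection principle for standard BM, P(τ_b ≤ t) = 2 · P(B_t ≥ b). Since B_t ~ N(0, t), P(B_t ≥ 4.12) = 1 − Φ(4.12/√t) = 1 − Φ(4.12/√10.93) = 1 − Φ(1.2462) ≈ 0.10635. Doubling: P(τ_{4.12} ≤ 10.93) ≈ 2 · 0.10635 = 0.21270 ≈ 0.2127.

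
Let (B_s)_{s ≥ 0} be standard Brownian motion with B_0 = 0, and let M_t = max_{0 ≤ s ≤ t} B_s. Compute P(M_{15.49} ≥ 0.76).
P(M_{15.49} ≥ 0.76) = 2·P(B_{15.49} ≥ 0.76) = 2(1 − Φ(0.76/√15.49)) ≈ 0.8469

By the reflection principle for Brownian motion, P(M_t ≥ a) = 2 · P(B_t ≥ a) for a ≥ 0. Since B_t ~ N(0, t), P(B_t ≥ 0.76) = 1 − Φ(0.76/√t) = 1 − Φ(0.76/√15.49) = 1 − Φ(0.1931). So
  P(M_{15.49} ≥ 0.76) = 2(1 − Φ(0.1931)) ≈ 0.8469.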